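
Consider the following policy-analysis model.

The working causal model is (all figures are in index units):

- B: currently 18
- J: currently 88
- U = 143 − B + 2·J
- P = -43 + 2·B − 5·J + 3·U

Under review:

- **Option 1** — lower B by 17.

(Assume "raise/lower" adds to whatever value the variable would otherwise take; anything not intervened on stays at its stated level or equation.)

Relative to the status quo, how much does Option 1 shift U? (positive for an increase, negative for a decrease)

Baseline:
  B = 18
  J = 88
  U = 143 − 18 + 2·88 = 301
Option 1 (B − 17):
  B = 18 − 17 = 1
  J = 88
  U = 143 − 1 + 2·88 = 318
Change in U: 318 − 301 = 17

17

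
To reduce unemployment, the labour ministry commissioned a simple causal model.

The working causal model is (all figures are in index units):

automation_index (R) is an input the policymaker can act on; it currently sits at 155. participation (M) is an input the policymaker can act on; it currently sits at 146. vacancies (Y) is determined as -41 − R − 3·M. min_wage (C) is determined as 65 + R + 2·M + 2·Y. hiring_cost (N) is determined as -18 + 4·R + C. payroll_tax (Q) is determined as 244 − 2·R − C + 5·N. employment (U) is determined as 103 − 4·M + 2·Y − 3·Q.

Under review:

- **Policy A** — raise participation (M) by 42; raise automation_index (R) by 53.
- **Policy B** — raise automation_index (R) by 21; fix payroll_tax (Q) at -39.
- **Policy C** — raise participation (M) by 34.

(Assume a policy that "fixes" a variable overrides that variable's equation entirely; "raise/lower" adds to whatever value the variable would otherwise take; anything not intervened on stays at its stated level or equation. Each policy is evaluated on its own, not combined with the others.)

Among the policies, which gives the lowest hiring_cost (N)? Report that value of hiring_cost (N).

-290

Policy A (M + 42, R + 53):
  R = 155 + 53 = 208
  M = 146 + 42 = 188
  Y = -41 − 208 − 3·188 = -813
  C = 65 + 208 + 2·188 + 2·(-813) = -977
  N = -18 + 4·208 + (-977) = -163
Policy B (R + 21, Q := -39):
  R = 155 + 21 = 176
  M = 146
  Y = -41 − 176 − 3·146 = -655
  C = 65 + 176 + 2·146 + 2·(-655) = -777
  N = -18 + 4·176 + (-777) = -91
Policy C (M + 34):
  R = 155
  M = 146 + 34 = 180
  Y = -41 − 155 − 3·180 = -736
  C = 65 + 155 + 2·180 + 2·(-736) = -892
  N = -18 + 4·155 + (-892) = -290
Comparing — Policy A: N=-163, Policy B: N=-91, Policy C: N=-290. Lowest is -290 (Policy C).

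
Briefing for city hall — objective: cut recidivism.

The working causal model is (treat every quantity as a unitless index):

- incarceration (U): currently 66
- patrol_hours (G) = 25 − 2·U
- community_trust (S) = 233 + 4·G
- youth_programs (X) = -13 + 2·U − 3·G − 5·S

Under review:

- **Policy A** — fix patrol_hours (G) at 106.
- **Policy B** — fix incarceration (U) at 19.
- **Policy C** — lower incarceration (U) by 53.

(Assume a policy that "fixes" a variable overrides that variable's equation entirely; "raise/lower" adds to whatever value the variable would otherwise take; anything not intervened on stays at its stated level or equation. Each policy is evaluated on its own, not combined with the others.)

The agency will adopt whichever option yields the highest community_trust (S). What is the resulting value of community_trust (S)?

657

Policy A (G := 106):
  U = 66
  G = 106
  S = 233 + 4·106 = 657
Policy B (U := 19):
  U = 19
  G = 25 − 2·19 = -13
  S = 233 + 4·(-13) = 181
Policy C (U − 53):
  U = 66 − 53 = 13
  G = 25 − 2·13 = -1
  S = 233 + 4·(-1) = 229
Comparing — Policy A: S=657, Policy B: S=181, Policy C: S=229. Highest is 657 (Policy A).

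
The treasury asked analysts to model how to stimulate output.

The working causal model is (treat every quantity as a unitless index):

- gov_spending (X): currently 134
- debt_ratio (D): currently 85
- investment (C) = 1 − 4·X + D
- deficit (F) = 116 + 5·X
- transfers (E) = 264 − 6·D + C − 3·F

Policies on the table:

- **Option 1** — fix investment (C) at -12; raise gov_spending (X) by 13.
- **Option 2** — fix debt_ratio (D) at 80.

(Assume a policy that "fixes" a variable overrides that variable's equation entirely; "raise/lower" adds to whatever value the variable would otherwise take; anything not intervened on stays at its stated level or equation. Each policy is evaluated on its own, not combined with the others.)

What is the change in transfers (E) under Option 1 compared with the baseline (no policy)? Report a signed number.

Baseline:
  X = 134
  D = 85
  C = 1 − 4·134 + 85 = -450
  F = 116 + 5·134 = 786
  E = 264 − 6·85 + (-450) − 3·786 = -3054
Option 1 (C := -12, X + 13):
  X = 134 + 13 = 147
  D = 85
  C = -12
  F = 116 + 5·147 = 851
  E = 264 − 6·85 + (-12) − 3·851 = -2811
Change in E: -2811 − (-3054) = 243

243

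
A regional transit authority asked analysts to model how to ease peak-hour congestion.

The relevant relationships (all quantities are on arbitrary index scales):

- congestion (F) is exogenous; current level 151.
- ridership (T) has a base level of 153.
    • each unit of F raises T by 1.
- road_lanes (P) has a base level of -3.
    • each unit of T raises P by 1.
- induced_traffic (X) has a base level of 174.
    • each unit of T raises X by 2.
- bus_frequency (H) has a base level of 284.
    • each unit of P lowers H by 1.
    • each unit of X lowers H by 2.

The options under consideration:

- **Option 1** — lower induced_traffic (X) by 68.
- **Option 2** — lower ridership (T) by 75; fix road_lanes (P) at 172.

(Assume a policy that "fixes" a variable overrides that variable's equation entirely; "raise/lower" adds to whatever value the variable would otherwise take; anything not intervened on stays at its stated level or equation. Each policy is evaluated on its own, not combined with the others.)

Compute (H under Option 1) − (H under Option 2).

-293

Option 1 (X − 68):
  F = 151
  T = 153 + 151 = 304
  P = -3 + 304 = 301
  X = 174 + 2·304 (−68 from intervention) = 714
  H = 284 − 301 − 2·714 = -1445
Option 2 (T − 75, P := 172):
  F = 151
  T = 153 + 151 (−75 from intervention) = 229
  P = 172
  X = 174 + 2·229 = 632
  H = 284 − 172 − 2·632 = -1152
H: -1445 − (-1152) = -293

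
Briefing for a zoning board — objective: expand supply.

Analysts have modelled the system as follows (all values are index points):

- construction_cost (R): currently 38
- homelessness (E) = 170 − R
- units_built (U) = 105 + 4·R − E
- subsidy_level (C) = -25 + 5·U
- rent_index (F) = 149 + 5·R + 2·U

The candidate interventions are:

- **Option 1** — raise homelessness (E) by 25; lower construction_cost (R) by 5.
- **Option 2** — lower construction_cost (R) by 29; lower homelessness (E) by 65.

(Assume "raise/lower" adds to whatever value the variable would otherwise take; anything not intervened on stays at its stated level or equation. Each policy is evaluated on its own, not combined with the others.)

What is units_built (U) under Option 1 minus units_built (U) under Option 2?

Option 1 (E + 25, R − 5):
  R = 38 − 5 = 33
  E = 170 − 33 (+25 from intervention) = 162
  U = 105 + 4·33 − 162 = 75
Option 2 (R − 29, E − 65):
  R = 38 − 29 = 9
  E = 170 − 9 (−65 from intervention) = 96
  U = 105 + 4·9 − 96 = 45
U: 75 − 45 = 30

30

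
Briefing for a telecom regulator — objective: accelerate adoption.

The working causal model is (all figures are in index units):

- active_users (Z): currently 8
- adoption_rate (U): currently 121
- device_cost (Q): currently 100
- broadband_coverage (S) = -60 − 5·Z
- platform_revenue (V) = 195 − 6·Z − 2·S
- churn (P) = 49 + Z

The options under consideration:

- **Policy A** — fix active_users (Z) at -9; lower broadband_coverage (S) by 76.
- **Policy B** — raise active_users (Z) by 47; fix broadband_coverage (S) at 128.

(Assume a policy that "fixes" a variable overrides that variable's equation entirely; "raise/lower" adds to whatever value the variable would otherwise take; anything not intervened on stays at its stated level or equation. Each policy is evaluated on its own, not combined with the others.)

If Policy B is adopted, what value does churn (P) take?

104

Policy B (Z + 47, S := 128):
  Z = 8 + 47 = 55
  P = 49 + 55 = 104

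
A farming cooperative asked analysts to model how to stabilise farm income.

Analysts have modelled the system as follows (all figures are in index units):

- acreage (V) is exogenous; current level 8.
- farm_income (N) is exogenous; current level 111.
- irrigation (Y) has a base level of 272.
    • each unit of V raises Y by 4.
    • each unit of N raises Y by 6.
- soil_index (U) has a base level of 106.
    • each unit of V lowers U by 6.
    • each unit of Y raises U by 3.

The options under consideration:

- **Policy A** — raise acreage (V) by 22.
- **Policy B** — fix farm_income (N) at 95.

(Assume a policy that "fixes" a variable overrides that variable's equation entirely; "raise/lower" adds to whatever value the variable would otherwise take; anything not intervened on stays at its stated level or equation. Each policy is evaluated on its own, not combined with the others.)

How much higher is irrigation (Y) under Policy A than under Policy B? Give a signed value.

Policy A (V + 22):
  V = 8 + 22 = 30
  N = 111
  Y = 272 + 4·30 + 6·111 = 1058
Policy B (N := 95):
  V = 8
  N = 95
  Y = 272 + 4·8 + 6·95 = 874
Y: 1058 − 874 = 184

184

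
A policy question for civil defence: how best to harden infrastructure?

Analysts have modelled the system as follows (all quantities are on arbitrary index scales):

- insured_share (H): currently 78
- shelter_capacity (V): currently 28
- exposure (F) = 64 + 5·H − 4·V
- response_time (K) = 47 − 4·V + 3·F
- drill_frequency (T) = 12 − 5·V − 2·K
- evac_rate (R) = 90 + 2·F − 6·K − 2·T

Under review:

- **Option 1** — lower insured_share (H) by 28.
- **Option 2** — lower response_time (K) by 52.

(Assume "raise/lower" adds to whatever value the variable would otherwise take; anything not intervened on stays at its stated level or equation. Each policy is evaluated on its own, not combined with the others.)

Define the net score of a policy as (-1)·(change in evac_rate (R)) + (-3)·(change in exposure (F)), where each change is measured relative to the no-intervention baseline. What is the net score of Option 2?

Baseline:
  H = 78
  V = 28
  F = 64 + 5·78 − 4·28 = 342
  K = 47 − 4·28 + 3·342 = 961
  T = 12 − 5·28 − 2·961 = -2050
  R = 90 + 2·342 − 6·961 − 2·(-2050) = -892
Option 2 (K − 52):
  H = 78
  V = 28
  F = 64 + 5·78 − 4·28 = 342
  K = 47 − 4·28 + 3·342 (−52 from intervention) = 909
  T = 12 − 5·28 − 2·909 = -1946
  R = 90 + 2·342 − 6·909 − 2·(-1946) = -788
ΔR = -788 − (-892) = 104; ΔF = 342 − 342 = 0
Score = (-1)·104 + (-3)·0 = -104

-104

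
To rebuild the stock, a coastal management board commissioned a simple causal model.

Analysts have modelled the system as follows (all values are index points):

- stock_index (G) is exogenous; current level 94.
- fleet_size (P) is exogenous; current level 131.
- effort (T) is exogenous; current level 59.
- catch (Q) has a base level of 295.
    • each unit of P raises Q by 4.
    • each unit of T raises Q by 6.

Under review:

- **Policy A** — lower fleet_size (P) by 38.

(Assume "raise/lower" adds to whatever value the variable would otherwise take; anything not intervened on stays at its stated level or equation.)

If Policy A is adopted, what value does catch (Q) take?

Policy A (P − 38):
  P = 131 − 38 = 93
  T = 59
  Q = 295 + 4·93 + 6·59 = 1021

1021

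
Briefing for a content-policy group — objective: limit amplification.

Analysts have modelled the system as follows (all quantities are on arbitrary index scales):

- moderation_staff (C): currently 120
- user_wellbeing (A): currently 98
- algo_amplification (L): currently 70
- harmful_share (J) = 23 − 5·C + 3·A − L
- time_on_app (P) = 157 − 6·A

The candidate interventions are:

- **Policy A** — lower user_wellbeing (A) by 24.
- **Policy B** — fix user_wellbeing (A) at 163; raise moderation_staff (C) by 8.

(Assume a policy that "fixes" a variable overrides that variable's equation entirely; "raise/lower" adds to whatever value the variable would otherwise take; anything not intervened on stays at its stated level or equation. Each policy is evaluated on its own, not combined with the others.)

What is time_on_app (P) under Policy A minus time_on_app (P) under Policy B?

Policy A (A − 24):
  A = 98 − 24 = 74
  P = 157 − 6·74 = -287
Policy B (A := 163, C + 8):
  A = 163
  P = 157 − 6·163 = -821
P: -287 − (-821) = 534

534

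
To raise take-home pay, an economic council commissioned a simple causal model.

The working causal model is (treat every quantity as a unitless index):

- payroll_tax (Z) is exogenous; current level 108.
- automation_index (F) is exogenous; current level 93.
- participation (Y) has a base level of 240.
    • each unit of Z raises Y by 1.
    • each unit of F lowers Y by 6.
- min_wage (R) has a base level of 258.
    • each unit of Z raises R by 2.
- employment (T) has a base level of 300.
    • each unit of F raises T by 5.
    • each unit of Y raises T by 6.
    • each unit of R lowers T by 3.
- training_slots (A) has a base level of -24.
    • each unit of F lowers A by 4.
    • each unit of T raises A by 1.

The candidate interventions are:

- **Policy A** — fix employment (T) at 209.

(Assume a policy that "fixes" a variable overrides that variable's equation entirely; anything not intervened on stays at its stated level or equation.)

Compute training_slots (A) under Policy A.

Policy A (T := 209):
  Z = 108
  F = 93
  Y = 240 + 108 − 6·93 = -210
  R = 258 + 2·108 = 474
  T = 209
  A = -24 − 4·93 + 209 = -187

-187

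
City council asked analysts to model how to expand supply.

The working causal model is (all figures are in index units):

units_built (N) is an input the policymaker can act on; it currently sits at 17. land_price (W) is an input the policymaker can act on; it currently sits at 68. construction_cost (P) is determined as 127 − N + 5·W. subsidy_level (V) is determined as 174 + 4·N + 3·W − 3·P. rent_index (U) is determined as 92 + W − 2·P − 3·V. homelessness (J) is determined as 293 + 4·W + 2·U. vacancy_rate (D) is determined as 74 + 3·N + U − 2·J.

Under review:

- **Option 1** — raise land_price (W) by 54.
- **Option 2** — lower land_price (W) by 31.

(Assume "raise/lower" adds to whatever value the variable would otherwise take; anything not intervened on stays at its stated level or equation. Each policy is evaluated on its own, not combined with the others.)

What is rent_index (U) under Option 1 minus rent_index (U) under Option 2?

Option 1 (W + 54):
  N = 17
  W = 68 + 54 = 122
  P = 127 − 17 + 5·122 = 720
  V = 174 + 4·17 + 3·122 − 3·720 = -1552
  U = 92 + 122 − 2·720 − 3·(-1552) = 3430
Option 2 (W − 31):
  N = 17
  W = 68 − 31 = 37
  P = 127 − 17 + 5·37 = 295
  V = 174 + 4·17 + 3·37 − 3·295 = -532
  U = 92 + 37 − 2·295 − 3·(-532) = 1135
U: 3430 − 1135 = 2295

2295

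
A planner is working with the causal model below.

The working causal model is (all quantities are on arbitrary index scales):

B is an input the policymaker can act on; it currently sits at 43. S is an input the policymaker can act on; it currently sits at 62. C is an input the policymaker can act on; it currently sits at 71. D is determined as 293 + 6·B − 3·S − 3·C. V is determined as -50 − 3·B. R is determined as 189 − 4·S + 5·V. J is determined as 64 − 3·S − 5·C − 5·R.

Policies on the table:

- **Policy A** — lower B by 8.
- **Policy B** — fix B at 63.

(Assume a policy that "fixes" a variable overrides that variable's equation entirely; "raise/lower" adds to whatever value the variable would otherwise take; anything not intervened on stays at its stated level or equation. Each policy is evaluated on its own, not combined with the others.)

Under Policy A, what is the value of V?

-155

Policy A (B − 8):
  B = 43 − 8 = 35
  V = -50 − 3·35 = -155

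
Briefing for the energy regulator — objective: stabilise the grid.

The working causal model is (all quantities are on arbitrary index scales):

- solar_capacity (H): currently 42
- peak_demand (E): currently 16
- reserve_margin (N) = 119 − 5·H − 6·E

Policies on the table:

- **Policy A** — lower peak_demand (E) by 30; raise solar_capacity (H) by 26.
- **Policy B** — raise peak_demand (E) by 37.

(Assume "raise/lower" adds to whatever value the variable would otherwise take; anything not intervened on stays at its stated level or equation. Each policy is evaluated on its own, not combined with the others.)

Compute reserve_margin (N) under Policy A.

-137

Policy A (E − 30, H + 26):
  H = 42 + 26 = 68
  E = 16 − 30 = -14
  N = 119 − 5·68 − 6·(-14) = -137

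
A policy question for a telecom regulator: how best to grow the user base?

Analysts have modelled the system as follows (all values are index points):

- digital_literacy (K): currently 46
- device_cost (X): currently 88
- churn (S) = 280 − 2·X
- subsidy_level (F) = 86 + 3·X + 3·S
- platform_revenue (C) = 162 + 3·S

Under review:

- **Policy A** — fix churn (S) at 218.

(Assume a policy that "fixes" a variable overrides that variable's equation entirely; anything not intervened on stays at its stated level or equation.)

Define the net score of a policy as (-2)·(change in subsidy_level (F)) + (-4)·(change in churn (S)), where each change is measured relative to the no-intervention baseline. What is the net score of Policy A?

-1140

Baseline:
  X = 88
  S = 280 − 2·88 = 104
  F = 86 + 3·88 + 3·104 = 662
Policy A (S := 218):
  X = 88
  S = 218
  F = 86 + 3·88 + 3·218 = 1004
ΔF = 1004 − 662 = 342; ΔS = 218 − 104 = 114
Score = (-2)·342 + (-4)·114 = -1140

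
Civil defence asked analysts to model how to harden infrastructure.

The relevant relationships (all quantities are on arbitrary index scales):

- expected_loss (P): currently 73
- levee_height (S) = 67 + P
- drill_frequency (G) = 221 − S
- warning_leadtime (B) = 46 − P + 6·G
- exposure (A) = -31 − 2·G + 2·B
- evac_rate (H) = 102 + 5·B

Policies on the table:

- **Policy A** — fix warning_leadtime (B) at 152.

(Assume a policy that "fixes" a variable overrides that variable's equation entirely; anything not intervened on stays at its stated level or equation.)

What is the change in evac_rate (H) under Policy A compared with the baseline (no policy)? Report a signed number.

-1535

Baseline:
  P = 73
  S = 67 + 73 = 140
  G = 221 − 140 = 81
  B = 46 − 73 + 6·81 = 459
  H = 102 + 5·459 = 2397
Policy A (B := 152):
  P = 73
  S = 67 + 73 = 140
  G = 221 − 140 = 81
  B = 152
  H = 102 + 5·152 = 862
Change in H: 862 − 2397 = -1535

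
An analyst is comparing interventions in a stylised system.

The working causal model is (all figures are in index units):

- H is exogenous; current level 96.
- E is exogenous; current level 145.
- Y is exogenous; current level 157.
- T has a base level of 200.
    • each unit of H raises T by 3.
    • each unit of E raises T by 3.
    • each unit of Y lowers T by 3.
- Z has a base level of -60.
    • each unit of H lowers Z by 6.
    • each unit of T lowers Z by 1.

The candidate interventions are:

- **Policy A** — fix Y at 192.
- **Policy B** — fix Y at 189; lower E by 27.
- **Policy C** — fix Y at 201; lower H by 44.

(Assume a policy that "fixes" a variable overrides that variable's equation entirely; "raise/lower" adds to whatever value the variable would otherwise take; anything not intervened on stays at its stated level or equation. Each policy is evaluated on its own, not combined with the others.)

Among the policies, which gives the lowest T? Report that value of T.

188

Policy A (Y := 192):
  H = 96
  E = 145
  Y = 192
  T = 200 + 3·96 + 3·145 − 3·192 = 347
Policy B (Y := 189, E − 27):
  H = 96
  E = 145 − 27 = 118
  Y = 189
  T = 200 + 3·96 + 3·118 − 3·189 = 275
Policy C (Y := 201, H − 44):
  H = 96 − 44 = 52
  E = 145
  Y = 201
  T = 200 + 3·52 + 3·145 − 3·201 = 188
Comparing — Policy A: T=347, Policy B: T=275, Policy C: T=188. Lowest is 188 (Policy C).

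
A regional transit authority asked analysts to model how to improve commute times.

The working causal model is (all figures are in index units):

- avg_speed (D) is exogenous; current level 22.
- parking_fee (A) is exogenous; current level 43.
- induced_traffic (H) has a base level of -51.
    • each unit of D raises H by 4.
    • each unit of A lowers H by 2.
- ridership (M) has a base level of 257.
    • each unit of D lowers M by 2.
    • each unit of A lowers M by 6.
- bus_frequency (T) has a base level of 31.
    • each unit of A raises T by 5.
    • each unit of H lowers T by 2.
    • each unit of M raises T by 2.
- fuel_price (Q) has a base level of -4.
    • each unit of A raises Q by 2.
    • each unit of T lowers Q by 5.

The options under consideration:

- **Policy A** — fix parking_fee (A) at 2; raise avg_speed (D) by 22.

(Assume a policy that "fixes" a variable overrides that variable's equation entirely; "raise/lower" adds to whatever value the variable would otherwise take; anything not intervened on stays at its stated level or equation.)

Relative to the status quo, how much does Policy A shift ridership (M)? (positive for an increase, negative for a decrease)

Baseline:
  D = 22
  A = 43
  M = 257 − 2·22 − 6·43 = -45
Policy A (A := 2, D + 22):
  D = 22 + 22 = 44
  A = 2
  M = 257 − 2·44 − 6·2 = 157
Change in M: 157 − (-45) = 202

202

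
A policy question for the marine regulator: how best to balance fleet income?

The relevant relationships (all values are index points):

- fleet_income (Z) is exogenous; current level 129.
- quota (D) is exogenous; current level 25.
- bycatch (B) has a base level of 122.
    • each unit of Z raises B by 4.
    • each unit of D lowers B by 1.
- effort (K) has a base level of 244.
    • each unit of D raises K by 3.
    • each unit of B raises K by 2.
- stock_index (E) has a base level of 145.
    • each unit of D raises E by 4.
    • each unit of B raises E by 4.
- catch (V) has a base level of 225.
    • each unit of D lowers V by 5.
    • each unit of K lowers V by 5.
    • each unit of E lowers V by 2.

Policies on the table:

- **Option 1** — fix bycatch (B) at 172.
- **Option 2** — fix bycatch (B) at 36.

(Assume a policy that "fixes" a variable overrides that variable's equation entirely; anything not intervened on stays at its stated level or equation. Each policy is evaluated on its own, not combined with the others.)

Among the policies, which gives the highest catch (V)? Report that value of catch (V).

-2633

Option 1 (B := 172):
  Z = 129
  D = 25
  B = 172
  K = 244 + 3·25 + 2·172 = 663
  E = 145 + 4·25 + 4·172 = 933
  V = 225 − 5·25 − 5·663 − 2·933 = -5081
Option 2 (B := 36):
  Z = 129
  D = 25
  B = 36
  K = 244 + 3·25 + 2·36 = 391
  E = 145 + 4·25 + 4·36 = 389
  V = 225 − 5·25 − 5·391 − 2·389 = -2633
Comparing — Option 1: V=-5081, Option 2: V=-2633. Highest is -2633 (Option 2).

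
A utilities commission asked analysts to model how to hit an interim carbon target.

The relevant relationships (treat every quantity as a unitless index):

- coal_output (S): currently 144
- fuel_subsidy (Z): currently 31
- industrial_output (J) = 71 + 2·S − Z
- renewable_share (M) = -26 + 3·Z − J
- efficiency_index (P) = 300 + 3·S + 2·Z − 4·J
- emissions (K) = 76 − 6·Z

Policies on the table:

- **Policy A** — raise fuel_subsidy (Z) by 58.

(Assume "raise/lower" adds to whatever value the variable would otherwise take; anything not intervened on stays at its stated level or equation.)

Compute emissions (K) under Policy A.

-458

Policy A (Z + 58):
  Z = 31 + 58 = 89
  K = 76 − 6·89 = -458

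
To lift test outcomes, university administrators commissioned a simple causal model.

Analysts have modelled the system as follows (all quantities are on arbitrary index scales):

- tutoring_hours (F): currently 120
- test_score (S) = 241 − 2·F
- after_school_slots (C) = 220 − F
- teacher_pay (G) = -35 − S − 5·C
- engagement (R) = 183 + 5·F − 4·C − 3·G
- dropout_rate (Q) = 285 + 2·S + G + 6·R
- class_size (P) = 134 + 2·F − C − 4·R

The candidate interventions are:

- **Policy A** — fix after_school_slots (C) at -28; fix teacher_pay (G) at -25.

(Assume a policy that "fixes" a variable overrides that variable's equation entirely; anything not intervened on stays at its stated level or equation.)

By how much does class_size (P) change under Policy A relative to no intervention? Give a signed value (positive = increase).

4212

Baseline:
  F = 120
  S = 241 − 2·120 = 1
  C = 220 − 120 = 100
  G = -35 − 1 − 5·100 = -536
  R = 183 + 5·120 − 4·100 − 3·(-536) = 1991
  P = 134 + 2·120 − 100 − 4·1991 = -7690
Policy A (C := -28, G := -25):
  F = 120
  S = 241 − 2·120 = 1
  C = -28
  G = -25
  R = 183 + 5·120 − 4·(-28) − 3·(-25) = 970
  P = 134 + 2·120 − (-28) − 4·970 = -3478
Change in P: -3478 − (-7690) = 4212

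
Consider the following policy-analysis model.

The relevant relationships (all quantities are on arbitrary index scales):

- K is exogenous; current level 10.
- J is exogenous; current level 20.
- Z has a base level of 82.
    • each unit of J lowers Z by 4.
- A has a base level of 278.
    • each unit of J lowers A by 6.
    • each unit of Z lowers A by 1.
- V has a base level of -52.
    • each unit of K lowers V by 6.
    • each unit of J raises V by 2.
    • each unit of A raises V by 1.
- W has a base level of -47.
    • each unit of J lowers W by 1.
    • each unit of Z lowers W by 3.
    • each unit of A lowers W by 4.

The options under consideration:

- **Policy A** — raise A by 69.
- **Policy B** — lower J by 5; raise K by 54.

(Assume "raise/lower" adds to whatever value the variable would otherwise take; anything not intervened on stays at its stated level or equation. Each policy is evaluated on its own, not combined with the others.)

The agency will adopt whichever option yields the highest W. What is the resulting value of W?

Policy A (A + 69):
  J = 20
  Z = 82 − 4·20 = 2
  A = 278 − 6·20 − 2 (+69 from intervention) = 225
  W = -47 − 20 − 3·2 − 4·225 = -973
Policy B (J − 5, K + 54):
  J = 20 − 5 = 15
  Z = 82 − 4·15 = 22
  A = 278 − 6·15 − 22 = 166
  W = -47 − 15 − 3·22 − 4·166 = -792
Comparing — Policy A: W=-973, Policy B: W=-792. Highest is -792 (Policy B).

-792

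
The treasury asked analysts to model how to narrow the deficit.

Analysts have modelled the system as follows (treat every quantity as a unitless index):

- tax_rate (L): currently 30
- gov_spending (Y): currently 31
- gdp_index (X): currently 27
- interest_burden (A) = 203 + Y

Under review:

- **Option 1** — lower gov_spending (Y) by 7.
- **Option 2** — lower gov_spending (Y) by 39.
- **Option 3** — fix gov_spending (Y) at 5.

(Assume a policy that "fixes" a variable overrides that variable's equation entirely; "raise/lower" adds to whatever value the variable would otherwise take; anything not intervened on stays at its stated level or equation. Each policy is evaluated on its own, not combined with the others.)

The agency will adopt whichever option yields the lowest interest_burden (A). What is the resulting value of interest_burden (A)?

Option 1 (Y − 7):
  Y = 31 − 7 = 24
  A = 203 + 24 = 227
Option 2 (Y − 39):
  Y = 31 − 39 = -8
  A = 203 + (-8) = 195
Option 3 (Y := 5):
  Y = 5
  A = 203 + 5 = 208
Comparing — Option 1: A=227, Option 2: A=195, Option 3: A=208. Lowest is 195 (Option 2).

195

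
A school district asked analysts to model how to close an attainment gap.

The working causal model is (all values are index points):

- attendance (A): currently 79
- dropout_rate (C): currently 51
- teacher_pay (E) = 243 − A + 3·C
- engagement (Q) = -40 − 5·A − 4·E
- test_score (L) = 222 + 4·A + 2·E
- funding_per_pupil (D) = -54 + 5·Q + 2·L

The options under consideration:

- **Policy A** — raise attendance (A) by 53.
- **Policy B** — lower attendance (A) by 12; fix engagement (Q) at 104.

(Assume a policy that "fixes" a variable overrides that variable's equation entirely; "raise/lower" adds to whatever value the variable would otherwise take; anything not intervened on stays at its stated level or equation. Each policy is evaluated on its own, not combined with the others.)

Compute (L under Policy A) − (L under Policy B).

Policy A (A + 53):
  A = 79 + 53 = 132
  C = 51
  E = 243 − 132 + 3·51 = 264
  L = 222 + 4·132 + 2·264 = 1278
Policy B (A − 12, Q := 104):
  A = 79 − 12 = 67
  C = 51
  E = 243 − 67 + 3·51 = 329
  L = 222 + 4·67 + 2·329 = 1148
L: 1278 − 1148 = 130

130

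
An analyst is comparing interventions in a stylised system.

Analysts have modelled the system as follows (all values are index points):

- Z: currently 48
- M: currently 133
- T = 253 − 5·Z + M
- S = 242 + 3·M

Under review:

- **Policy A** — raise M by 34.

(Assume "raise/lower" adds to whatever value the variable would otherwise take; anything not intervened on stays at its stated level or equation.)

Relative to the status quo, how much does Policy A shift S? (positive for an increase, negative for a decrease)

102

Baseline:
  M = 133
  S = 242 + 3·133 = 641
Policy A (M + 34):
  M = 133 + 34 = 167
  S = 242 + 3·167 = 743
Change in S: 743 − 641 = 102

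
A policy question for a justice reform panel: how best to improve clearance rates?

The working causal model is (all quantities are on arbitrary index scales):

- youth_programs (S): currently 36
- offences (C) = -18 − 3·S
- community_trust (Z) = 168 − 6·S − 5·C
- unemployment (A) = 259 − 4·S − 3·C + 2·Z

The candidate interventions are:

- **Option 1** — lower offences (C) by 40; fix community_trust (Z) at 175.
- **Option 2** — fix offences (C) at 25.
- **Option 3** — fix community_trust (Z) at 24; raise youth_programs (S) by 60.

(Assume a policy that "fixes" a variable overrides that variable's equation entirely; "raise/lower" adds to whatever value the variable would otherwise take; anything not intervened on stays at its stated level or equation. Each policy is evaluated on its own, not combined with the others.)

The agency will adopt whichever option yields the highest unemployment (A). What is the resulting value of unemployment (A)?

Option 1 (C − 40, Z := 175):
  S = 36
  C = -18 − 3·36 (−40 from intervention) = -166
  Z = 175
  A = 259 − 4·36 − 3·(-166) + 2·175 = 963
Option 2 (C := 25):
  S = 36
  C = 25
  Z = 168 − 6·36 − 5·25 = -173
  A = 259 − 4·36 − 3·25 + 2·(-173) = -306
Option 3 (Z := 24, S + 60):
  S = 36 + 60 = 96
  C = -18 − 3·96 = -306
  Z = 24
  A = 259 − 4·96 − 3·(-306) + 2·24 = 841
Comparing — Option 1: A=963, Option 2: A=-306, Option 3: A=841. Highest is 963 (Option 1).

963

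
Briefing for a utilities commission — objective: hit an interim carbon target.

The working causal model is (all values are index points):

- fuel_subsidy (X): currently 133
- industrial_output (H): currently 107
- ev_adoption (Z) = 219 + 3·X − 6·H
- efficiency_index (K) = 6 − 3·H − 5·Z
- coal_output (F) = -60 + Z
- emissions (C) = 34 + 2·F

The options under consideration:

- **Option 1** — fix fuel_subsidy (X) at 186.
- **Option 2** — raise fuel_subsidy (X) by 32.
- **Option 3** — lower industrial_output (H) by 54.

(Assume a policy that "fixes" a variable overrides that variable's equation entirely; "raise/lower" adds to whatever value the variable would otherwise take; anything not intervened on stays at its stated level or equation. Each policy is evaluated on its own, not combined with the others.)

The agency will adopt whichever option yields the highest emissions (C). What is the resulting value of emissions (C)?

514

Option 1 (X := 186):
  X = 186
  H = 107
  Z = 219 + 3·186 − 6·107 = 135
  F = -60 + 135 = 75
  C = 34 + 2·75 = 184
Option 2 (X + 32):
  X = 133 + 32 = 165
  H = 107
  Z = 219 + 3·165 − 6·107 = 72
  F = -60 + 72 = 12
  C = 34 + 2·12 = 58
Option 3 (H − 54):
  X = 133
  H = 107 − 54 = 53
  Z = 219 + 3·133 − 6·53 = 300
  F = -60 + 300 = 240
  C = 34 + 2·240 = 514
Comparing — Option 1: C=184, Option 2: C=58, Option 3: C=514. Highest is 514 (Option 3).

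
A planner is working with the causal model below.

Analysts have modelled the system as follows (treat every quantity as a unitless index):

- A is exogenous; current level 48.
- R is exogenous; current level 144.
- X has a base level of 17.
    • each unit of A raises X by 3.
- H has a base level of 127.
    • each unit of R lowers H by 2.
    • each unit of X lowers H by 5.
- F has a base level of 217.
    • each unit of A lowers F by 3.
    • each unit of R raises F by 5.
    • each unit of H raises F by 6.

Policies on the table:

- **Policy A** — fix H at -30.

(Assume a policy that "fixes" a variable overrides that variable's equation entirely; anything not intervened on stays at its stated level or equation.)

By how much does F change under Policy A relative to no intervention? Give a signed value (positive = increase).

5616

Baseline:
  A = 48
  R = 144
  X = 17 + 3·48 = 161
  H = 127 − 2·144 − 5·161 = -966
  F = 217 − 3·48 + 5·144 + 6·(-966) = -5003
Policy A (H := -30):
  A = 48
  R = 144
  X = 17 + 3·48 = 161
  H = -30
  F = 217 − 3·48 + 5·144 + 6·(-30) = 613
Change in F: 613 − (-5003) = 5616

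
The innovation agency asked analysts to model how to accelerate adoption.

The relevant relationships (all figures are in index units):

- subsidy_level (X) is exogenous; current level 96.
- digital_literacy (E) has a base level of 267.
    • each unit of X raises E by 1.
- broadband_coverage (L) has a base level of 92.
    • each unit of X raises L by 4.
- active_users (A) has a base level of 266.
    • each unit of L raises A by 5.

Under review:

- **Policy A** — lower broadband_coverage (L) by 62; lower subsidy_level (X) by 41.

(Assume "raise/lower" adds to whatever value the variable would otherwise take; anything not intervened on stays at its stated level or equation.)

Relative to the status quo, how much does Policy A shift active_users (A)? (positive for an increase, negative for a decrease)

Baseline:
  X = 96
  L = 92 + 4·96 = 476
  A = 266 + 5·476 = 2646
Policy A (L − 62, X − 41):
  X = 96 − 41 = 55
  L = 92 + 4·55 (−62 from intervention) = 250
  A = 266 + 5·250 = 1516
Change in A: 1516 − 2646 = -1130

-1130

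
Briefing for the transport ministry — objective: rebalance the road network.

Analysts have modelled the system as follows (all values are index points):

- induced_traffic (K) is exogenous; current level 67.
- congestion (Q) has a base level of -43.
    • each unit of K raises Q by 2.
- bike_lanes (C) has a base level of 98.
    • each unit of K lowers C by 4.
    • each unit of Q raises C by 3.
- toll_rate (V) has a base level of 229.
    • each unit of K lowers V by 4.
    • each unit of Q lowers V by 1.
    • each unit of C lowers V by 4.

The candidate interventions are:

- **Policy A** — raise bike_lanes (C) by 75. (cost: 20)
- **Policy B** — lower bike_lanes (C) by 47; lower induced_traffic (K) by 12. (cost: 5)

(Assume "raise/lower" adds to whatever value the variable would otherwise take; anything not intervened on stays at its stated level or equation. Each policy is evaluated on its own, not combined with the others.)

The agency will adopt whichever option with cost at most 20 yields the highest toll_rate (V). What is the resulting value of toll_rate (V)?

-186

Policy A (C + 75):
  K = 67
  Q = -43 + 2·67 = 91
  C = 98 − 4·67 + 3·91 (+75 from intervention) = 178
  V = 229 − 4·67 − 91 − 4·178 = -842
Policy B (C − 47, K − 12):
  K = 67 − 12 = 55
  Q = -43 + 2·55 = 67
  C = 98 − 4·55 + 3·67 (−47 from intervention) = 32
  V = 229 − 4·55 − 67 − 4·32 = -186
Comparing — Policy A: V=-842, Policy B: V=-186. Highest is -186 (Policy B).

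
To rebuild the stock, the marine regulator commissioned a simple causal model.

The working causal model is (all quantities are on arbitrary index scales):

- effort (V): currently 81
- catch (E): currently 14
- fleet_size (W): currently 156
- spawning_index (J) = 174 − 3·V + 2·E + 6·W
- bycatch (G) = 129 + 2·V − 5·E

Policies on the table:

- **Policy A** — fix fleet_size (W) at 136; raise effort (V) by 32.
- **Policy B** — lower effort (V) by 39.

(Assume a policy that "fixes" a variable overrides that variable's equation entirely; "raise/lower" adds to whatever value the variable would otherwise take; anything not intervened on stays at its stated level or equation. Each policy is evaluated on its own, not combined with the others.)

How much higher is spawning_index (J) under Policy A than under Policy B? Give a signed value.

Policy A (W := 136, V + 32):
  V = 81 + 32 = 113
  E = 14
  W = 136
  J = 174 − 3·113 + 2·14 + 6·136 = 679
Policy B (V − 39):
  V = 81 − 39 = 42
  E = 14
  W = 156
  J = 174 − 3·42 + 2·14 + 6·156 = 1012
J: 679 − 1012 = -333

-333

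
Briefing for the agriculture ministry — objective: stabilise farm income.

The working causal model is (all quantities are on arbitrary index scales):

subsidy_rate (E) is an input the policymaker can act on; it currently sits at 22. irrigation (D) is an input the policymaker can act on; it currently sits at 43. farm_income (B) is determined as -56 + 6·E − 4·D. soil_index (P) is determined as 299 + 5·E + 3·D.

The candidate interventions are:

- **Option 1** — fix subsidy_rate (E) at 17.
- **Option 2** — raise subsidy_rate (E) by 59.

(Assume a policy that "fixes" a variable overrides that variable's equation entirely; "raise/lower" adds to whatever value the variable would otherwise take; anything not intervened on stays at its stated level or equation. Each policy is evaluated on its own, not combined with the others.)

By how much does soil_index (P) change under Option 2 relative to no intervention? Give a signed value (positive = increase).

Baseline:
  E = 22
  D = 43
  P = 299 + 5·22 + 3·43 = 538
Option 2 (E + 59):
  E = 22 + 59 = 81
  D = 43
  P = 299 + 5·81 + 3·43 = 833
Change in P: 833 − 538 = 295

295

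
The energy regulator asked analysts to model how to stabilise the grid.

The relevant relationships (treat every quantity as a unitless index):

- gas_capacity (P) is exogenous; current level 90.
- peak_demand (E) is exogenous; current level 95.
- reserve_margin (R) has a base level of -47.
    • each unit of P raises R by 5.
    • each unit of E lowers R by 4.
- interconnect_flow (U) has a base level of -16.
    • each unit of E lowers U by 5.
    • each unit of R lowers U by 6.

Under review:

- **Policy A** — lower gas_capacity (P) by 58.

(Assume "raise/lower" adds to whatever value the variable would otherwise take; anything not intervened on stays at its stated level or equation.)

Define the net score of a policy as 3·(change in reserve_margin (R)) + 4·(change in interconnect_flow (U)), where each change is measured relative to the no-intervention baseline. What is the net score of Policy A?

Baseline:
  P = 90
  E = 95
  R = -47 + 5·90 − 4·95 = 23
  U = -16 − 5·95 − 6·23 = -629
Policy A (P − 58):
  P = 90 − 58 = 32
  E = 95
  R = -47 + 5·32 − 4·95 = -267
  U = -16 − 5·95 − 6·(-267) = 1111
ΔR = -267 − 23 = -290; ΔU = 1111 − (-629) = 1740
Score = 3·(-290) + 4·1740 = 6090

6090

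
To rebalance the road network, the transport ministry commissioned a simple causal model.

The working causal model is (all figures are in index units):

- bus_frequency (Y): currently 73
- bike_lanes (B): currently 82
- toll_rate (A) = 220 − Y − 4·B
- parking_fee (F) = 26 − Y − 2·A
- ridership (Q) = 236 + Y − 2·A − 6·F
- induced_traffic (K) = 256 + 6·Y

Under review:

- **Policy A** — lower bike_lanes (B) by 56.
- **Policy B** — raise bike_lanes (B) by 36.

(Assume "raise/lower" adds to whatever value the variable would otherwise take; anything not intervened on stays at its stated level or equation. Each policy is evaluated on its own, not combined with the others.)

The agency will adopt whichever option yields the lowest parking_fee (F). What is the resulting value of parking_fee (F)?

Policy A (B − 56):
  Y = 73
  B = 82 − 56 = 26
  A = 220 − 73 − 4·26 = 43
  F = 26 − 73 − 2·43 = -133
Policy B (B + 36):
  Y = 73
  B = 82 + 36 = 118
  A = 220 − 73 − 4·118 = -325
  F = 26 − 73 − 2·(-325) = 603
Comparing — Policy A: F=-133, Policy B: F=603. Lowest is -133 (Policy A).

-133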